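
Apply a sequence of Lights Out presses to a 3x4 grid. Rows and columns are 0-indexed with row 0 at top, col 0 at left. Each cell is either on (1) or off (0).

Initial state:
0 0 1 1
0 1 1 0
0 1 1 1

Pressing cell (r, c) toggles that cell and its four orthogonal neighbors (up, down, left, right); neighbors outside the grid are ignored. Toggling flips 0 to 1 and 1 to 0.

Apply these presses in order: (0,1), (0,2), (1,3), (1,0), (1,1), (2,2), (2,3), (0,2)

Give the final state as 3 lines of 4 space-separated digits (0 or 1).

After press 1 at (0,1):
1 1 0 1
0 0 1 0
0 1 1 1

After press 2 at (0,2):
1 0 1 0
0 0 0 0
0 1 1 1

After press 3 at (1,3):
1 0 1 1
0 0 1 1
0 1 1 0

After press 4 at (1,0):
0 0 1 1
1 1 1 1
1 1 1 0

After press 5 at (1,1):
0 1 1 1
0 0 0 1
1 0 1 0

After press 6 at (2,2):
0 1 1 1
0 0 1 1
1 1 0 1

After press 7 at (2,3):
0 1 1 1
0 0 1 0
1 1 1 0

After press 8 at (0,2):
0 0 0 0
0 0 0 0
1 1 1 0

Answer: 0 0 0 0
0 0 0 0
1 1 1 0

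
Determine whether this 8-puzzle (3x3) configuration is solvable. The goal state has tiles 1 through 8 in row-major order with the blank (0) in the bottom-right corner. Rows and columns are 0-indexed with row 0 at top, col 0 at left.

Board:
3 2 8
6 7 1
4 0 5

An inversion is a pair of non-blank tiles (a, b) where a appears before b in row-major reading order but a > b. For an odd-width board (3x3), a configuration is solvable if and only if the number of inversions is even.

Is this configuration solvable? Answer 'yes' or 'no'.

Inversions (pairs i<j in row-major order where tile[i] > tile[j] > 0): 14
14 is even, so the puzzle is solvable.

Answer: yes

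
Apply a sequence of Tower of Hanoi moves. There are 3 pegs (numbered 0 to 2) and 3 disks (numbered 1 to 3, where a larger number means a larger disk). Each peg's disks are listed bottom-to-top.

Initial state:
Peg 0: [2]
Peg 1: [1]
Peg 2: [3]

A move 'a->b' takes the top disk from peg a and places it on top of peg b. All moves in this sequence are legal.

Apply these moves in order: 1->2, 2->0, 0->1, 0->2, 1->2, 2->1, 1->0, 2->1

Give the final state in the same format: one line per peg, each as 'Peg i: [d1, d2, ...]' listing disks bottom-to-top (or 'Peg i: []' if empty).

After move 1 (1->2):
Peg 0: [2]
Peg 1: []
Peg 2: [3, 1]

After move 2 (2->0):
Peg 0: [2, 1]
Peg 1: []
Peg 2: [3]

After move 3 (0->1):
Peg 0: [2]
Peg 1: [1]
Peg 2: [3]

After move 4 (0->2):
Peg 0: []
Peg 1: [1]
Peg 2: [3, 2]

After move 5 (1->2):
Peg 0: []
Peg 1: []
Peg 2: [3, 2, 1]

After move 6 (2->1):
Peg 0: []
Peg 1: [1]
Peg 2: [3, 2]

After move 7 (1->0):
Peg 0: [1]
Peg 1: []
Peg 2: [3, 2]

After move 8 (2->1):
Peg 0: [1]
Peg 1: [2]
Peg 2: [3]

Answer: Peg 0: [1]
Peg 1: [2]
Peg 2: [3]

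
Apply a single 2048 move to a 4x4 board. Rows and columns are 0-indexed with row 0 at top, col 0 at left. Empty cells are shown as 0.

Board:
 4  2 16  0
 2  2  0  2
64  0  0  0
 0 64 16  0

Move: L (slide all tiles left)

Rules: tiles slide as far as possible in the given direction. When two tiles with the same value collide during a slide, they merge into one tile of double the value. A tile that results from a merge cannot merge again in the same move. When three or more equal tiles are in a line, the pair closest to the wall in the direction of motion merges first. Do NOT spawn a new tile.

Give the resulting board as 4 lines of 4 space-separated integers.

Answer:  4  2 16  0
 4  2  0  0
64  0  0  0
64 16  0  0

Derivation:
Slide left:
row 0: [4, 2, 16, 0] -> [4, 2, 16, 0]
row 1: [2, 2, 0, 2] -> [4, 2, 0, 0]
row 2: [64, 0, 0, 0] -> [64, 0, 0, 0]
row 3: [0, 64, 16, 0] -> [64, 16, 0, 0]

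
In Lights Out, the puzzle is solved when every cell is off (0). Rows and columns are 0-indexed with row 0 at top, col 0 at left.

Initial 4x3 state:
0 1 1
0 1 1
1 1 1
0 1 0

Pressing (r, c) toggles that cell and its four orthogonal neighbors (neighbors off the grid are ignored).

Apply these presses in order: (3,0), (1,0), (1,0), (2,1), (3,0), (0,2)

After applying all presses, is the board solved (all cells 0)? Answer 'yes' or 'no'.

Answer: yes

Derivation:
After press 1 at (3,0):
0 1 1
0 1 1
0 1 1
1 0 0

After press 2 at (1,0):
1 1 1
1 0 1
1 1 1
1 0 0

After press 3 at (1,0):
0 1 1
0 1 1
0 1 1
1 0 0

After press 4 at (2,1):
0 1 1
0 0 1
1 0 0
1 1 0

After press 5 at (3,0):
0 1 1
0 0 1
0 0 0
0 0 0

After press 6 at (0,2):
0 0 0
0 0 0
0 0 0
0 0 0

Lights still on: 0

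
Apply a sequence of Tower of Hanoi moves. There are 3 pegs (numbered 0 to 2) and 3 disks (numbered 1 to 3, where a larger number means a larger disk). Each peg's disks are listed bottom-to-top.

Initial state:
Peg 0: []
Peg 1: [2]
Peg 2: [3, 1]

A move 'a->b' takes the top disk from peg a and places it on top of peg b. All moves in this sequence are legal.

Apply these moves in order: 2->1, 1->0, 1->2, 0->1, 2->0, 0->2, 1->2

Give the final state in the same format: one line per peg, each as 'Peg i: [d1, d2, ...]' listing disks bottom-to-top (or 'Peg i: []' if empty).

After move 1 (2->1):
Peg 0: []
Peg 1: [2, 1]
Peg 2: [3]

After move 2 (1->0):
Peg 0: [1]
Peg 1: [2]
Peg 2: [3]

After move 3 (1->2):
Peg 0: [1]
Peg 1: []
Peg 2: [3, 2]

After move 4 (0->1):
Peg 0: []
Peg 1: [1]
Peg 2: [3, 2]

After move 5 (2->0):
Peg 0: [2]
Peg 1: [1]
Peg 2: [3]

After move 6 (0->2):
Peg 0: []
Peg 1: [1]
Peg 2: [3, 2]

After move 7 (1->2):
Peg 0: []
Peg 1: []
Peg 2: [3, 2, 1]

Answer: Peg 0: []
Peg 1: []
Peg 2: [3, 2, 1]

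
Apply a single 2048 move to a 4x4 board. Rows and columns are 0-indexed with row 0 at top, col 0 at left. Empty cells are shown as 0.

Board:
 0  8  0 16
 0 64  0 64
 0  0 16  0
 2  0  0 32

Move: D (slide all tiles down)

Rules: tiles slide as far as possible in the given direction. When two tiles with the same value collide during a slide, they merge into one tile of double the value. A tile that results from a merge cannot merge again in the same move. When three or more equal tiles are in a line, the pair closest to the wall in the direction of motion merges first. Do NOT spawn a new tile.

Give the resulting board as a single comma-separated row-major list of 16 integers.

Answer: 0, 0, 0, 0, 0, 0, 0, 16, 0, 8, 0, 64, 2, 64, 16, 32

Derivation:
Slide down:
col 0: [0, 0, 0, 2] -> [0, 0, 0, 2]
col 1: [8, 64, 0, 0] -> [0, 0, 8, 64]
col 2: [0, 0, 16, 0] -> [0, 0, 0, 16]
col 3: [16, 64, 0, 32] -> [0, 16, 64, 32]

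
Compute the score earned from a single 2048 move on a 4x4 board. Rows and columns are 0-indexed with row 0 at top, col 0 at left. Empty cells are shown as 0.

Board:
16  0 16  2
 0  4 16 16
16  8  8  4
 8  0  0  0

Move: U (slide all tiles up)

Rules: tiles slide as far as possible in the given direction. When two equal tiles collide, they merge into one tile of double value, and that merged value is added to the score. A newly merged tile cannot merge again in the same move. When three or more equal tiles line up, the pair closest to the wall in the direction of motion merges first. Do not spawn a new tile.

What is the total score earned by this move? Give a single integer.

Answer: 64

Derivation:
Slide up:
col 0: [16, 0, 16, 8] -> [32, 8, 0, 0]  score +32 (running 32)
col 1: [0, 4, 8, 0] -> [4, 8, 0, 0]  score +0 (running 32)
col 2: [16, 16, 8, 0] -> [32, 8, 0, 0]  score +32 (running 64)
col 3: [2, 16, 4, 0] -> [2, 16, 4, 0]  score +0 (running 64)
Board after move:
32  4 32  2
 8  8  8 16
 0  0  0  4
 0  0  0  0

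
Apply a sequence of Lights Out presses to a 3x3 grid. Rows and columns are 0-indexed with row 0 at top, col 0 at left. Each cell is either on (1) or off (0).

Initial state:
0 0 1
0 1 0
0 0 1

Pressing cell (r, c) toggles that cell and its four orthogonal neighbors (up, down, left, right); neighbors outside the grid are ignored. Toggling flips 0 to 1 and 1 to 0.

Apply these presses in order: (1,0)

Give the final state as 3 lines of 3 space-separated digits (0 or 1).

After press 1 at (1,0):
1 0 1
1 0 0
1 0 1

Answer: 1 0 1
1 0 0
1 0 1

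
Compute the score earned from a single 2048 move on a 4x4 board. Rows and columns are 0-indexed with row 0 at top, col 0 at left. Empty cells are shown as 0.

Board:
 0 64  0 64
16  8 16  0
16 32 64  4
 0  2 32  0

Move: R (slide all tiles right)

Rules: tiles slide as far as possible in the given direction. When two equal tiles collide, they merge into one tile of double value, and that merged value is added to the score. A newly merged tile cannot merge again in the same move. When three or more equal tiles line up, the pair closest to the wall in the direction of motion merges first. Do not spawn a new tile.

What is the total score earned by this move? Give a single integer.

Slide right:
row 0: [0, 64, 0, 64] -> [0, 0, 0, 128]  score +128 (running 128)
row 1: [16, 8, 16, 0] -> [0, 16, 8, 16]  score +0 (running 128)
row 2: [16, 32, 64, 4] -> [16, 32, 64, 4]  score +0 (running 128)
row 3: [0, 2, 32, 0] -> [0, 0, 2, 32]  score +0 (running 128)
Board after move:
  0   0   0 128
  0  16   8  16
 16  32  64   4
  0   0   2  32

Answer: 128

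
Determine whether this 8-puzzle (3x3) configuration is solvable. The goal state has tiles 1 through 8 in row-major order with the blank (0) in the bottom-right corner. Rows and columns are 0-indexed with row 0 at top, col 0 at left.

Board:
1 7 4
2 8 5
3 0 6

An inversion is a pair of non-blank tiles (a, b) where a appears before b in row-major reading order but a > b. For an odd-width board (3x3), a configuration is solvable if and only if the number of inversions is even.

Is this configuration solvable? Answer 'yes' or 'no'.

Inversions (pairs i<j in row-major order where tile[i] > tile[j] > 0): 11
11 is odd, so the puzzle is not solvable.

Answer: no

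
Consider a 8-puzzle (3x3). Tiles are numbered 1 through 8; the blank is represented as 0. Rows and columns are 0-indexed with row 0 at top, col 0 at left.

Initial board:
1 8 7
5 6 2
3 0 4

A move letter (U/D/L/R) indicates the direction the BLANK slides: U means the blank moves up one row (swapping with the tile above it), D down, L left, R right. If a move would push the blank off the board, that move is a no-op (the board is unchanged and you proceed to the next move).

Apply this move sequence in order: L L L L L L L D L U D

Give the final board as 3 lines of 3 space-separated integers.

Answer: 1 8 7
5 6 2
0 3 4

Derivation:
After move 1 (L):
1 8 7
5 6 2
0 3 4

After move 2 (L):
1 8 7
5 6 2
0 3 4

After move 3 (L):
1 8 7
5 6 2
0 3 4

After move 4 (L):
1 8 7
5 6 2
0 3 4

After move 5 (L):
1 8 7
5 6 2
0 3 4

After move 6 (L):
1 8 7
5 6 2
0 3 4

After move 7 (L):
1 8 7
5 6 2
0 3 4

After move 8 (D):
1 8 7
5 6 2
0 3 4

After move 9 (L):
1 8 7
5 6 2
0 3 4

After move 10 (U):
1 8 7
0 6 2
5 3 4

After move 11 (D):
1 8 7
5 6 2
0 3 4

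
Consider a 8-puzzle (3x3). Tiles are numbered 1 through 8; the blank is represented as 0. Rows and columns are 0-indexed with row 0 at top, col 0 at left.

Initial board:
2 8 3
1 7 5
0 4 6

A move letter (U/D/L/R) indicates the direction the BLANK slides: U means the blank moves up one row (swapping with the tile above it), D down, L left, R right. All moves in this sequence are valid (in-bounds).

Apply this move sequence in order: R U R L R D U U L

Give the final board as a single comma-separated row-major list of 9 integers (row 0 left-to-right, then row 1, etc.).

After move 1 (R):
2 8 3
1 7 5
4 0 6

After move 2 (U):
2 8 3
1 0 5
4 7 6

After move 3 (R):
2 8 3
1 5 0
4 7 6

After move 4 (L):
2 8 3
1 0 5
4 7 6

After move 5 (R):
2 8 3
1 5 0
4 7 6

After move 6 (D):
2 8 3
1 5 6
4 7 0

After move 7 (U):
2 8 3
1 5 0
4 7 6

After move 8 (U):
2 8 0
1 5 3
4 7 6

After move 9 (L):
2 0 8
1 5 3
4 7 6

Answer: 2, 0, 8, 1, 5, 3, 4, 7, 6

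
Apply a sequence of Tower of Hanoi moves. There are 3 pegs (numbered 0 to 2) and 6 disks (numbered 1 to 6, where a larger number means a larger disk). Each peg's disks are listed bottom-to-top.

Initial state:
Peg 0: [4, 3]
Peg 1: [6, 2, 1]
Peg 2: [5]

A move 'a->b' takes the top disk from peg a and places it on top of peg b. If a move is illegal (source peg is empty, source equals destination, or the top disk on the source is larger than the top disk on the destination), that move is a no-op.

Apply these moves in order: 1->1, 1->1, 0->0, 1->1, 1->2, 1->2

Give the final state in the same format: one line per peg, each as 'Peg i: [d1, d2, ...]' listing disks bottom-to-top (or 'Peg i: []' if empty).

Answer: Peg 0: [4, 3]
Peg 1: [6, 2]
Peg 2: [5, 1]

Derivation:
After move 1 (1->1):
Peg 0: [4, 3]
Peg 1: [6, 2, 1]
Peg 2: [5]

After move 2 (1->1):
Peg 0: [4, 3]
Peg 1: [6, 2, 1]
Peg 2: [5]

After move 3 (0->0):
Peg 0: [4, 3]
Peg 1: [6, 2, 1]
Peg 2: [5]

After move 4 (1->1):
Peg 0: [4, 3]
Peg 1: [6, 2, 1]
Peg 2: [5]

After move 5 (1->2):
Peg 0: [4, 3]
Peg 1: [6, 2]
Peg 2: [5, 1]

After move 6 (1->2):
Peg 0: [4, 3]
Peg 1: [6, 2]
Peg 2: [5, 1]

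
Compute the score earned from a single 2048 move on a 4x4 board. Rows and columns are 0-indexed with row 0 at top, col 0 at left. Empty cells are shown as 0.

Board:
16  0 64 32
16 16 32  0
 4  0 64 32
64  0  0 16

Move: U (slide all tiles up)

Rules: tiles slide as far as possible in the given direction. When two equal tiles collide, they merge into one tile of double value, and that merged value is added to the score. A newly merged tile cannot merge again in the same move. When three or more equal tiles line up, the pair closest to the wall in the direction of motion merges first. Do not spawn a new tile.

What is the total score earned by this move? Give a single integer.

Slide up:
col 0: [16, 16, 4, 64] -> [32, 4, 64, 0]  score +32 (running 32)
col 1: [0, 16, 0, 0] -> [16, 0, 0, 0]  score +0 (running 32)
col 2: [64, 32, 64, 0] -> [64, 32, 64, 0]  score +0 (running 32)
col 3: [32, 0, 32, 16] -> [64, 16, 0, 0]  score +64 (running 96)
Board after move:
32 16 64 64
 4  0 32 16
64  0 64  0
 0  0  0  0

Answer: 96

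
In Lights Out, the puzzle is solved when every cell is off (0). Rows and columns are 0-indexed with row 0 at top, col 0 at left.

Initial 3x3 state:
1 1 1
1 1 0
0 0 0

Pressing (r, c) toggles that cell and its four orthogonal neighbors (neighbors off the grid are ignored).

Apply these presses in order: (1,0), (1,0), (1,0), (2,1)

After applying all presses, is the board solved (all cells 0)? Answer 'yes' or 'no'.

Answer: no

Derivation:
After press 1 at (1,0):
0 1 1
0 0 0
1 0 0

After press 2 at (1,0):
1 1 1
1 1 0
0 0 0

After press 3 at (1,0):
0 1 1
0 0 0
1 0 0

After press 4 at (2,1):
0 1 1
0 1 0
0 1 1

Lights still on: 5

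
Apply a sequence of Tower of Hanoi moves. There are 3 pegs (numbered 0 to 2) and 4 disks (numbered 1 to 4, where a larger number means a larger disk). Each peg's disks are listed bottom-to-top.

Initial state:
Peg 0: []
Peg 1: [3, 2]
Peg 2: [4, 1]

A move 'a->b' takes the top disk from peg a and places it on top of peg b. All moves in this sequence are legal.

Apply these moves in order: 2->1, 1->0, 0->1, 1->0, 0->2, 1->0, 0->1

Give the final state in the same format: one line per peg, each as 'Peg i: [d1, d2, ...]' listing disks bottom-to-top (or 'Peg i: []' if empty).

After move 1 (2->1):
Peg 0: []
Peg 1: [3, 2, 1]
Peg 2: [4]

After move 2 (1->0):
Peg 0: [1]
Peg 1: [3, 2]
Peg 2: [4]

After move 3 (0->1):
Peg 0: []
Peg 1: [3, 2, 1]
Peg 2: [4]

After move 4 (1->0):
Peg 0: [1]
Peg 1: [3, 2]
Peg 2: [4]

After move 5 (0->2):
Peg 0: []
Peg 1: [3, 2]
Peg 2: [4, 1]

After move 6 (1->0):
Peg 0: [2]
Peg 1: [3]
Peg 2: [4, 1]

After move 7 (0->1):
Peg 0: []
Peg 1: [3, 2]
Peg 2: [4, 1]

Answer: Peg 0: []
Peg 1: [3, 2]
Peg 2: [4, 1]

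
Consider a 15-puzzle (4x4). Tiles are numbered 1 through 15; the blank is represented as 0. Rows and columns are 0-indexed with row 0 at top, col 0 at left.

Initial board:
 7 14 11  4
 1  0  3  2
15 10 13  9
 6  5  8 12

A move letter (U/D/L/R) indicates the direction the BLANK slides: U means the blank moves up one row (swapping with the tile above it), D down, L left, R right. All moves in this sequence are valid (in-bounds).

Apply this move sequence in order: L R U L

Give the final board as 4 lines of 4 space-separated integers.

After move 1 (L):
 7 14 11  4
 0  1  3  2
15 10 13  9
 6  5  8 12

After move 2 (R):
 7 14 11  4
 1  0  3  2
15 10 13  9
 6  5  8 12

After move 3 (U):
 7  0 11  4
 1 14  3  2
15 10 13  9
 6  5  8 12

After move 4 (L):
 0  7 11  4
 1 14  3  2
15 10 13  9
 6  5  8 12

Answer:  0  7 11  4
 1 14  3  2
15 10 13  9
 6  5  8 12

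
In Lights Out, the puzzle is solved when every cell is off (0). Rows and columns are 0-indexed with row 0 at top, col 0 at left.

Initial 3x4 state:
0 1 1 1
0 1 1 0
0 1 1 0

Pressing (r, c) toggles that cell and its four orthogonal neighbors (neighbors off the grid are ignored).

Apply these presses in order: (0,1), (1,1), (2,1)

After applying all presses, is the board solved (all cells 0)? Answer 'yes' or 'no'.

Answer: no

Derivation:
After press 1 at (0,1):
1 0 0 1
0 0 1 0
0 1 1 0

After press 2 at (1,1):
1 1 0 1
1 1 0 0
0 0 1 0

After press 3 at (2,1):
1 1 0 1
1 0 0 0
1 1 0 0

Lights still on: 6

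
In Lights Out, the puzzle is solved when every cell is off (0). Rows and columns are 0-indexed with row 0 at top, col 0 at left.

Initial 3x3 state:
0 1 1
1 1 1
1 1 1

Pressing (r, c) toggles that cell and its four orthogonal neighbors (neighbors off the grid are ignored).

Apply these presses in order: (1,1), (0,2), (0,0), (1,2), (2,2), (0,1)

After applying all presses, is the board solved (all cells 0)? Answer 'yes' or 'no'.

Answer: no

Derivation:
After press 1 at (1,1):
0 0 1
0 0 0
1 0 1

After press 2 at (0,2):
0 1 0
0 0 1
1 0 1

After press 3 at (0,0):
1 0 0
1 0 1
1 0 1

After press 4 at (1,2):
1 0 1
1 1 0
1 0 0

After press 5 at (2,2):
1 0 1
1 1 1
1 1 1

After press 6 at (0,1):
0 1 0
1 0 1
1 1 1

Lights still on: 6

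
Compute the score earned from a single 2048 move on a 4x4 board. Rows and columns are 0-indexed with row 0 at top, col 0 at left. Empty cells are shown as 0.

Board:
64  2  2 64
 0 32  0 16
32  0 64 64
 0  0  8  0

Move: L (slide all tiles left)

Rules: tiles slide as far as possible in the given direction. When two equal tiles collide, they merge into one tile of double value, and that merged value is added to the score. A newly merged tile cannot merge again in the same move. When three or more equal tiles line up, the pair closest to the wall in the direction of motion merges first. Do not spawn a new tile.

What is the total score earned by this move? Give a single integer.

Slide left:
row 0: [64, 2, 2, 64] -> [64, 4, 64, 0]  score +4 (running 4)
row 1: [0, 32, 0, 16] -> [32, 16, 0, 0]  score +0 (running 4)
row 2: [32, 0, 64, 64] -> [32, 128, 0, 0]  score +128 (running 132)
row 3: [0, 0, 8, 0] -> [8, 0, 0, 0]  score +0 (running 132)
Board after move:
 64   4  64   0
 32  16   0   0
 32 128   0   0
  8   0   0   0

Answer: 132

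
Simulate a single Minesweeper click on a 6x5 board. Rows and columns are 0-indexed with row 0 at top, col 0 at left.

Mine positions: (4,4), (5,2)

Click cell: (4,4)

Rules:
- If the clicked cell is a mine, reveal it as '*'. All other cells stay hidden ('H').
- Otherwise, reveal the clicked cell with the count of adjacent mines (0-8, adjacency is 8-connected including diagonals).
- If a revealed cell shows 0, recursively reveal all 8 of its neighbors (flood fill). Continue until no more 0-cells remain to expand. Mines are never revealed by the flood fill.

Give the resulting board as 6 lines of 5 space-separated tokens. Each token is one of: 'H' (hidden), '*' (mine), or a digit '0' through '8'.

H H H H H
H H H H H
H H H H H
H H H H H
H H H H *
H H H H H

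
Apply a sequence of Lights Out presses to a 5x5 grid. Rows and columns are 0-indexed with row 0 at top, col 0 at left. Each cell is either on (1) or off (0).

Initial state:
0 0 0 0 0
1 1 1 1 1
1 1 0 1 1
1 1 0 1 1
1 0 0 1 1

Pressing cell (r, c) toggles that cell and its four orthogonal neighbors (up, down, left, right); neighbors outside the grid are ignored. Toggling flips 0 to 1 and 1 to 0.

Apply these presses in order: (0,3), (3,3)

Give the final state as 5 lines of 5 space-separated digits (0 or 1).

After press 1 at (0,3):
0 0 1 1 1
1 1 1 0 1
1 1 0 1 1
1 1 0 1 1
1 0 0 1 1

After press 2 at (3,3):
0 0 1 1 1
1 1 1 0 1
1 1 0 0 1
1 1 1 0 0
1 0 0 0 1

Answer: 0 0 1 1 1
1 1 1 0 1
1 1 0 0 1
1 1 1 0 0
1 0 0 0 1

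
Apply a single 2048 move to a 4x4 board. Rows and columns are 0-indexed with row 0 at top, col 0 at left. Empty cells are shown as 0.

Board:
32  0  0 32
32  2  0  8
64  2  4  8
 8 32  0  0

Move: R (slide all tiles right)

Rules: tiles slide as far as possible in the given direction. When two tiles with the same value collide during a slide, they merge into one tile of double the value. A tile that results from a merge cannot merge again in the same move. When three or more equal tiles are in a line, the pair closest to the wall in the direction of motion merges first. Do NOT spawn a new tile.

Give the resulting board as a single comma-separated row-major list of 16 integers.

Answer: 0, 0, 0, 64, 0, 32, 2, 8, 64, 2, 4, 8, 0, 0, 8, 32

Derivation:
Slide right:
row 0: [32, 0, 0, 32] -> [0, 0, 0, 64]
row 1: [32, 2, 0, 8] -> [0, 32, 2, 8]
row 2: [64, 2, 4, 8] -> [64, 2, 4, 8]
row 3: [8, 32, 0, 0] -> [0, 0, 8, 32]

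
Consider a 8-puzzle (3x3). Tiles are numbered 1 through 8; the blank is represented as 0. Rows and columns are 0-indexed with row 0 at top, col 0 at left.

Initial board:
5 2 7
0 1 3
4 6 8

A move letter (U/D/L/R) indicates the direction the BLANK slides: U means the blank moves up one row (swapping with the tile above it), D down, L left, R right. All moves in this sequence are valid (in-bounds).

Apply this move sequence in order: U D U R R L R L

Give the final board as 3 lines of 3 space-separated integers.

After move 1 (U):
0 2 7
5 1 3
4 6 8

After move 2 (D):
5 2 7
0 1 3
4 6 8

After move 3 (U):
0 2 7
5 1 3
4 6 8

After move 4 (R):
2 0 7
5 1 3
4 6 8

After move 5 (R):
2 7 0
5 1 3
4 6 8

After move 6 (L):
2 0 7
5 1 3
4 6 8

After move 7 (R):
2 7 0
5 1 3
4 6 8

After move 8 (L):
2 0 7
5 1 3
4 6 8

Answer: 2 0 7
5 1 3
4 6 8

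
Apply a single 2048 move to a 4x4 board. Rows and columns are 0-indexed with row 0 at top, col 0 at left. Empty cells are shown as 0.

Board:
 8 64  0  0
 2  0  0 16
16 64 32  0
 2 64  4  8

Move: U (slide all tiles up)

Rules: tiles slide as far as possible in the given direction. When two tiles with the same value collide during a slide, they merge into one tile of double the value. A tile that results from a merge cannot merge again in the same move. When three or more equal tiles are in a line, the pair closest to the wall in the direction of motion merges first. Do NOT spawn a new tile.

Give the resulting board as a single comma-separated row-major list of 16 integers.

Slide up:
col 0: [8, 2, 16, 2] -> [8, 2, 16, 2]
col 1: [64, 0, 64, 64] -> [128, 64, 0, 0]
col 2: [0, 0, 32, 4] -> [32, 4, 0, 0]
col 3: [0, 16, 0, 8] -> [16, 8, 0, 0]

Answer: 8, 128, 32, 16, 2, 64, 4, 8, 16, 0, 0, 0, 2, 0, 0, 0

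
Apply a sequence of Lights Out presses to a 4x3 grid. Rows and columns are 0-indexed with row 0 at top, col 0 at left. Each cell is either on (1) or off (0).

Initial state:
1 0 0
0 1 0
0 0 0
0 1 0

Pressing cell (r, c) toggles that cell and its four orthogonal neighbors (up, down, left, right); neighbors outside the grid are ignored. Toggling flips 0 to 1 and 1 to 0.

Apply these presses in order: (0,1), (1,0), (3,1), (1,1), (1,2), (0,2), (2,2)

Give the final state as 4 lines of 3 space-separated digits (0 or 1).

After press 1 at (0,1):
0 1 1
0 0 0
0 0 0
0 1 0

After press 2 at (1,0):
1 1 1
1 1 0
1 0 0
0 1 0

After press 3 at (3,1):
1 1 1
1 1 0
1 1 0
1 0 1

After press 4 at (1,1):
1 0 1
0 0 1
1 0 0
1 0 1

After press 5 at (1,2):
1 0 0
0 1 0
1 0 1
1 0 1

After press 6 at (0,2):
1 1 1
0 1 1
1 0 1
1 0 1

After press 7 at (2,2):
1 1 1
0 1 0
1 1 0
1 0 0

Answer: 1 1 1
0 1 0
1 1 0
1 0 0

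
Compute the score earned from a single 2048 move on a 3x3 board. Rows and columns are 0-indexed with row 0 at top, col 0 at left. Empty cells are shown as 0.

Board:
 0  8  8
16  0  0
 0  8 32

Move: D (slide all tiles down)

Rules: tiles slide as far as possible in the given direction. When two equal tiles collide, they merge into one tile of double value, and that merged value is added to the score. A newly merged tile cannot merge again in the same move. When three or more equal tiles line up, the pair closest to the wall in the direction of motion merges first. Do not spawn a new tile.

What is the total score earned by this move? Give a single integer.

Slide down:
col 0: [0, 16, 0] -> [0, 0, 16]  score +0 (running 0)
col 1: [8, 0, 8] -> [0, 0, 16]  score +16 (running 16)
col 2: [8, 0, 32] -> [0, 8, 32]  score +0 (running 16)
Board after move:
 0  0  0
 0  0  8
16 16 32

Answer: 16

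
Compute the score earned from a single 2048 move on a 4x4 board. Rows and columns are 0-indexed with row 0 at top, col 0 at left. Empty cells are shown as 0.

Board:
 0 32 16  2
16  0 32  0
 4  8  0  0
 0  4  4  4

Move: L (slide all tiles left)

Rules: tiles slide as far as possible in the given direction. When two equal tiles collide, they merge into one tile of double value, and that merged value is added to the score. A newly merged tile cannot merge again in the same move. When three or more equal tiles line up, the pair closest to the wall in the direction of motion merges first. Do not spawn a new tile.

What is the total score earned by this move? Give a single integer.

Answer: 8

Derivation:
Slide left:
row 0: [0, 32, 16, 2] -> [32, 16, 2, 0]  score +0 (running 0)
row 1: [16, 0, 32, 0] -> [16, 32, 0, 0]  score +0 (running 0)
row 2: [4, 8, 0, 0] -> [4, 8, 0, 0]  score +0 (running 0)
row 3: [0, 4, 4, 4] -> [8, 4, 0, 0]  score +8 (running 8)
Board after move:
32 16  2  0
16 32  0  0
 4  8  0  0
 8  4  0  0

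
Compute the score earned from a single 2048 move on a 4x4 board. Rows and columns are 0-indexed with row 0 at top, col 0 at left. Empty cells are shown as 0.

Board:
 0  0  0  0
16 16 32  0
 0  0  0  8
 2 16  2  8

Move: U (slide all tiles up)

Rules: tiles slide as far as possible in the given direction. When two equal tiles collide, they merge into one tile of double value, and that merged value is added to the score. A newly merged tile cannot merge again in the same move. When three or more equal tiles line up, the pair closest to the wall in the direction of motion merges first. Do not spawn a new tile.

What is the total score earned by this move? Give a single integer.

Slide up:
col 0: [0, 16, 0, 2] -> [16, 2, 0, 0]  score +0 (running 0)
col 1: [0, 16, 0, 16] -> [32, 0, 0, 0]  score +32 (running 32)
col 2: [0, 32, 0, 2] -> [32, 2, 0, 0]  score +0 (running 32)
col 3: [0, 0, 8, 8] -> [16, 0, 0, 0]  score +16 (running 48)
Board after move:
16 32 32 16
 2  0  2  0
 0  0  0  0
 0  0  0  0

Answer: 48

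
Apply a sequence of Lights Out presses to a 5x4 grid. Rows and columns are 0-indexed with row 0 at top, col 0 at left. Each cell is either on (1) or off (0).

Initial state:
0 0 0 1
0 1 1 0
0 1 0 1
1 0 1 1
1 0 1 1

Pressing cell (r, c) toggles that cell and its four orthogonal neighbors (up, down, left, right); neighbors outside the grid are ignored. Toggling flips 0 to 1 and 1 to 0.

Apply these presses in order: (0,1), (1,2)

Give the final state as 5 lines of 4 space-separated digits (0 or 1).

After press 1 at (0,1):
1 1 1 1
0 0 1 0
0 1 0 1
1 0 1 1
1 0 1 1

After press 2 at (1,2):
1 1 0 1
0 1 0 1
0 1 1 1
1 0 1 1
1 0 1 1

Answer: 1 1 0 1
0 1 0 1
0 1 1 1
1 0 1 1
1 0 1 1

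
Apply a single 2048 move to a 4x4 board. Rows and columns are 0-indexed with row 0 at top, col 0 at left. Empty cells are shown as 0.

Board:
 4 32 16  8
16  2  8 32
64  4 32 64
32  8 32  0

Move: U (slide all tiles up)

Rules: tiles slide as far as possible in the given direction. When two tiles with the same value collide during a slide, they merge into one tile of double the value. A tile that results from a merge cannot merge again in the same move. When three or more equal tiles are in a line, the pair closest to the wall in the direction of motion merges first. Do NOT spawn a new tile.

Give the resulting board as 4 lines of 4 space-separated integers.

Slide up:
col 0: [4, 16, 64, 32] -> [4, 16, 64, 32]
col 1: [32, 2, 4, 8] -> [32, 2, 4, 8]
col 2: [16, 8, 32, 32] -> [16, 8, 64, 0]
col 3: [8, 32, 64, 0] -> [8, 32, 64, 0]

Answer:  4 32 16  8
16  2  8 32
64  4 64 64
32  8  0  0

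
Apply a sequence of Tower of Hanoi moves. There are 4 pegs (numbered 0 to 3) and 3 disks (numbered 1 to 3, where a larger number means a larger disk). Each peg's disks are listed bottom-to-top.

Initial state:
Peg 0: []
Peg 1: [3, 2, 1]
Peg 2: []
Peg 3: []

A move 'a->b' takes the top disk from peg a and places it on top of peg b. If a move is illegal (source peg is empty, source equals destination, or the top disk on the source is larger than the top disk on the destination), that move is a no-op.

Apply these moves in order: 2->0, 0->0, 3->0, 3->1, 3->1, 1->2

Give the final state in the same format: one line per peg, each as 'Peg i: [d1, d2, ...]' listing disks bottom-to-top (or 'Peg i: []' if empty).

Answer: Peg 0: []
Peg 1: [3, 2]
Peg 2: [1]
Peg 3: []

Derivation:
After move 1 (2->0):
Peg 0: []
Peg 1: [3, 2, 1]
Peg 2: []
Peg 3: []

After move 2 (0->0):
Peg 0: []
Peg 1: [3, 2, 1]
Peg 2: []
Peg 3: []

After move 3 (3->0):
Peg 0: []
Peg 1: [3, 2, 1]
Peg 2: []
Peg 3: []

After move 4 (3->1):
Peg 0: []
Peg 1: [3, 2, 1]
Peg 2: []
Peg 3: []

After move 5 (3->1):
Peg 0: []
Peg 1: [3, 2, 1]
Peg 2: []
Peg 3: []

After move 6 (1->2):
Peg 0: []
Peg 1: [3, 2]
Peg 2: [1]
Peg 3: []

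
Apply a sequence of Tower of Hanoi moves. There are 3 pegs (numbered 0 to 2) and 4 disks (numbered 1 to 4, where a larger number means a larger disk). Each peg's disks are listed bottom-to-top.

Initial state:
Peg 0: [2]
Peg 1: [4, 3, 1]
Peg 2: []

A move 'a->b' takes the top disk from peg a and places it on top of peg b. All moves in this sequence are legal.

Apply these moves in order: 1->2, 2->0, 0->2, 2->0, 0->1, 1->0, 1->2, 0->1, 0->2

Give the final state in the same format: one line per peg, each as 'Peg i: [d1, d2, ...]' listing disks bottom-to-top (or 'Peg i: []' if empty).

Answer: Peg 0: []
Peg 1: [4, 1]
Peg 2: [3, 2]

Derivation:
After move 1 (1->2):
Peg 0: [2]
Peg 1: [4, 3]
Peg 2: [1]

After move 2 (2->0):
Peg 0: [2, 1]
Peg 1: [4, 3]
Peg 2: []

After move 3 (0->2):
Peg 0: [2]
Peg 1: [4, 3]
Peg 2: [1]

After move 4 (2->0):
Peg 0: [2, 1]
Peg 1: [4, 3]
Peg 2: []

After move 5 (0->1):
Peg 0: [2]
Peg 1: [4, 3, 1]
Peg 2: []

After move 6 (1->0):
Peg 0: [2, 1]
Peg 1: [4, 3]
Peg 2: []

After move 7 (1->2):
Peg 0: [2, 1]
Peg 1: [4]
Peg 2: [3]

After move 8 (0->1):
Peg 0: [2]
Peg 1: [4, 1]
Peg 2: [3]

After move 9 (0->2):
Peg 0: []
Peg 1: [4, 1]
Peg 2: [3, 2]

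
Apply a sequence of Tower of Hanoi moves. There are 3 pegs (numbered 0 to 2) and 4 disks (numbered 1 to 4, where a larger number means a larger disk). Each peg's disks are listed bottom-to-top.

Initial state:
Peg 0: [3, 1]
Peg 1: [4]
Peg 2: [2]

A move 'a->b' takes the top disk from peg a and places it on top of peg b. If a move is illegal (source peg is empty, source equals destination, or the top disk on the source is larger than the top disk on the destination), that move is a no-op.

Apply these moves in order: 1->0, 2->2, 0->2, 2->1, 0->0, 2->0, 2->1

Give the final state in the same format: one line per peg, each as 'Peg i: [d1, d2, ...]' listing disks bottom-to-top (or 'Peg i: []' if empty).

After move 1 (1->0):
Peg 0: [3, 1]
Peg 1: [4]
Peg 2: [2]

After move 2 (2->2):
Peg 0: [3, 1]
Peg 1: [4]
Peg 2: [2]

After move 3 (0->2):
Peg 0: [3]
Peg 1: [4]
Peg 2: [2, 1]

After move 4 (2->1):
Peg 0: [3]
Peg 1: [4, 1]
Peg 2: [2]

After move 5 (0->0):
Peg 0: [3]
Peg 1: [4, 1]
Peg 2: [2]

After move 6 (2->0):
Peg 0: [3, 2]
Peg 1: [4, 1]
Peg 2: []

After move 7 (2->1):
Peg 0: [3, 2]
Peg 1: [4, 1]
Peg 2: []

Answer: Peg 0: [3, 2]
Peg 1: [4, 1]
Peg 2: []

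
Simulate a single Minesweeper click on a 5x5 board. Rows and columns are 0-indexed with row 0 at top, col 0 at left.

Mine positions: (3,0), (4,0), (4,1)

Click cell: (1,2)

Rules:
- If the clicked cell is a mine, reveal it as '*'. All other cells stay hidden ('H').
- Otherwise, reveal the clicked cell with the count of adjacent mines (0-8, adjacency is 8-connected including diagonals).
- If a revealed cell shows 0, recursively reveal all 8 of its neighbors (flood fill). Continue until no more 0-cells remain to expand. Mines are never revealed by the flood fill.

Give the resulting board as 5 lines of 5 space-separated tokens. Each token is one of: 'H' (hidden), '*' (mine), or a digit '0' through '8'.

0 0 0 0 0
0 0 0 0 0
1 1 0 0 0
H 3 1 0 0
H H 1 0 0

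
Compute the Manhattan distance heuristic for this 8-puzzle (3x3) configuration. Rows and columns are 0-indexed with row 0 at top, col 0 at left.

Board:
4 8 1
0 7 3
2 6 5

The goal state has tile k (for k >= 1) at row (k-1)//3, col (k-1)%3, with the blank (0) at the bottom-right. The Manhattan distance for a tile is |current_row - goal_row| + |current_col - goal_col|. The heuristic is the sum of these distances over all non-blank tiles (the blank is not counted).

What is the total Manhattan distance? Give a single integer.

Answer: 15

Derivation:
Tile 4: at (0,0), goal (1,0), distance |0-1|+|0-0| = 1
Tile 8: at (0,1), goal (2,1), distance |0-2|+|1-1| = 2
Tile 1: at (0,2), goal (0,0), distance |0-0|+|2-0| = 2
Tile 7: at (1,1), goal (2,0), distance |1-2|+|1-0| = 2
Tile 3: at (1,2), goal (0,2), distance |1-0|+|2-2| = 1
Tile 2: at (2,0), goal (0,1), distance |2-0|+|0-1| = 3
Tile 6: at (2,1), goal (1,2), distance |2-1|+|1-2| = 2
Tile 5: at (2,2), goal (1,1), distance |2-1|+|2-1| = 2
Sum: 1 + 2 + 2 + 2 + 1 + 3 + 2 + 2 = 15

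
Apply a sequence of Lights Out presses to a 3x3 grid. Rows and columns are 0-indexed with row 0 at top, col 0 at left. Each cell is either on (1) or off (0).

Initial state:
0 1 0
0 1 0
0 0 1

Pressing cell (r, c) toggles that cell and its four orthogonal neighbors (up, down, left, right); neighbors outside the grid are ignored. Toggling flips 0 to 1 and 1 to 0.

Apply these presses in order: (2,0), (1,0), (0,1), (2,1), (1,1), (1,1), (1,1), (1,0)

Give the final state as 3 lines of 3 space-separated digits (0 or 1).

After press 1 at (2,0):
0 1 0
1 1 0
1 1 1

After press 2 at (1,0):
1 1 0
0 0 0
0 1 1

After press 3 at (0,1):
0 0 1
0 1 0
0 1 1

After press 4 at (2,1):
0 0 1
0 0 0
1 0 0

After press 5 at (1,1):
0 1 1
1 1 1
1 1 0

After press 6 at (1,1):
0 0 1
0 0 0
1 0 0

After press 7 at (1,1):
0 1 1
1 1 1
1 1 0

After press 8 at (1,0):
1 1 1
0 0 1
0 1 0

Answer: 1 1 1
0 0 1
0 1 0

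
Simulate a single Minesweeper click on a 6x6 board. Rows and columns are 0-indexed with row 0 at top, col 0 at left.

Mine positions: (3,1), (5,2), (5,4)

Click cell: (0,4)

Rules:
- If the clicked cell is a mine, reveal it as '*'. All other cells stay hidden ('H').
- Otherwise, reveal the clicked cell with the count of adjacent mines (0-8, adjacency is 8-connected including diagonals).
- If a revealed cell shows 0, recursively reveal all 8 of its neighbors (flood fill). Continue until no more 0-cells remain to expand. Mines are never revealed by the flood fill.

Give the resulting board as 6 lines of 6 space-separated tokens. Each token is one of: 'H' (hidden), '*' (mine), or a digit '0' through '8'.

0 0 0 0 0 0
0 0 0 0 0 0
1 1 1 0 0 0
H H 1 0 0 0
H H 2 2 1 1
H H H H H H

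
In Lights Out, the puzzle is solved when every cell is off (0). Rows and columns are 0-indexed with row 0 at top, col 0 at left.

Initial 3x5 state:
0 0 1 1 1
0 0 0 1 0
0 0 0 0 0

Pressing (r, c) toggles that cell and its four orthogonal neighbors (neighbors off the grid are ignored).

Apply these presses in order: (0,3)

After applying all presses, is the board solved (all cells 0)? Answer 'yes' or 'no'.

After press 1 at (0,3):
0 0 0 0 0
0 0 0 0 0
0 0 0 0 0

Lights still on: 0

Answer: yes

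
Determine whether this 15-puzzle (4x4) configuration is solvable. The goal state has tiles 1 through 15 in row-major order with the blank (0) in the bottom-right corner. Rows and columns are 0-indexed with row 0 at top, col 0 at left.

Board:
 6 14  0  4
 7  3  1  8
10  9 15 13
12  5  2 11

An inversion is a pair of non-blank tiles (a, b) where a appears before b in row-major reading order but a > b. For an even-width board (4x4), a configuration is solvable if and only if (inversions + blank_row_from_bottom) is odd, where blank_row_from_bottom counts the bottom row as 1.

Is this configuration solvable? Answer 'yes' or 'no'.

Answer: no

Derivation:
Inversions: 46
Blank is in row 0 (0-indexed from top), which is row 4 counting from the bottom (bottom = 1).
46 + 4 = 50, which is even, so the puzzle is not solvable.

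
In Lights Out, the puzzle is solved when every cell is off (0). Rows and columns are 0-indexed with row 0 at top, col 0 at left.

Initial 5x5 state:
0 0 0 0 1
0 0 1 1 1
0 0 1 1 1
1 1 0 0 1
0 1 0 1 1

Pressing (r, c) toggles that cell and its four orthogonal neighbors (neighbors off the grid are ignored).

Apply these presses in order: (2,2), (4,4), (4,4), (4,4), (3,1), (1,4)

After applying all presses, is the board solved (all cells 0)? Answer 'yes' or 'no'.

After press 1 at (2,2):
0 0 0 0 1
0 0 0 1 1
0 1 0 0 1
1 1 1 0 1
0 1 0 1 1

After press 2 at (4,4):
0 0 0 0 1
0 0 0 1 1
0 1 0 0 1
1 1 1 0 0
0 1 0 0 0

After press 3 at (4,4):
0 0 0 0 1
0 0 0 1 1
0 1 0 0 1
1 1 1 0 1
0 1 0 1 1

After press 4 at (4,4):
0 0 0 0 1
0 0 0 1 1
0 1 0 0 1
1 1 1 0 0
0 1 0 0 0

After press 5 at (3,1):
0 0 0 0 1
0 0 0 1 1
0 0 0 0 1
0 0 0 0 0
0 0 0 0 0

After press 6 at (1,4):
0 0 0 0 0
0 0 0 0 0
0 0 0 0 0
0 0 0 0 0
0 0 0 0 0

Lights still on: 0

Answer: yes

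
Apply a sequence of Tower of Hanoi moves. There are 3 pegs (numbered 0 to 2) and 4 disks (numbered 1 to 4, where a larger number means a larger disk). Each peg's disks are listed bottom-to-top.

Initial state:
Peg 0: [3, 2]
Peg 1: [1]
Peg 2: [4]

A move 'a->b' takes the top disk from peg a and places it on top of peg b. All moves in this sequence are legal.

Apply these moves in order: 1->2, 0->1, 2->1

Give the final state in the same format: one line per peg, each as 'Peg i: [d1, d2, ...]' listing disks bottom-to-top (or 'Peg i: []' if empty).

Answer: Peg 0: [3]
Peg 1: [2, 1]
Peg 2: [4]

Derivation:
After move 1 (1->2):
Peg 0: [3, 2]
Peg 1: []
Peg 2: [4, 1]

After move 2 (0->1):
Peg 0: [3]
Peg 1: [2]
Peg 2: [4, 1]

After move 3 (2->1):
Peg 0: [3]
Peg 1: [2, 1]
Peg 2: [4]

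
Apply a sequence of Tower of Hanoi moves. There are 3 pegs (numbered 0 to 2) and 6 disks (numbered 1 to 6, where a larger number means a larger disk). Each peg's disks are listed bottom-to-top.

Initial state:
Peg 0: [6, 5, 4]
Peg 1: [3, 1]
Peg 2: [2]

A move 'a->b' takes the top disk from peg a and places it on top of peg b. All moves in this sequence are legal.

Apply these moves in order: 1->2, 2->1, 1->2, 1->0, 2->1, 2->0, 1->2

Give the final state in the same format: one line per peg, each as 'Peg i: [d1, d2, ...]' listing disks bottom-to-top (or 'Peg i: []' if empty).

After move 1 (1->2):
Peg 0: [6, 5, 4]
Peg 1: [3]
Peg 2: [2, 1]

After move 2 (2->1):
Peg 0: [6, 5, 4]
Peg 1: [3, 1]
Peg 2: [2]

After move 3 (1->2):
Peg 0: [6, 5, 4]
Peg 1: [3]
Peg 2: [2, 1]

After move 4 (1->0):
Peg 0: [6, 5, 4, 3]
Peg 1: []
Peg 2: [2, 1]

After move 5 (2->1):
Peg 0: [6, 5, 4, 3]
Peg 1: [1]
Peg 2: [2]

After move 6 (2->0):
Peg 0: [6, 5, 4, 3, 2]
Peg 1: [1]
Peg 2: []

After move 7 (1->2):
Peg 0: [6, 5, 4, 3, 2]
Peg 1: []
Peg 2: [1]

Answer: Peg 0: [6, 5, 4, 3, 2]
Peg 1: []
Peg 2: [1]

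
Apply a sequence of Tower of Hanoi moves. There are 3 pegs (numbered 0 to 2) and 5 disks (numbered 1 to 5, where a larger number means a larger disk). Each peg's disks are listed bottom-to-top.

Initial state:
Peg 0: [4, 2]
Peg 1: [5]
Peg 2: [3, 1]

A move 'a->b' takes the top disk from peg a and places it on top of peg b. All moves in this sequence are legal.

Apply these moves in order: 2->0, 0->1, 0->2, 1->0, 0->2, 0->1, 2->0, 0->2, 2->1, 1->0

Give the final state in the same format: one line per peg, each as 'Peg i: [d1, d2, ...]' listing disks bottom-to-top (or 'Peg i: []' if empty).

After move 1 (2->0):
Peg 0: [4, 2, 1]
Peg 1: [5]
Peg 2: [3]

After move 2 (0->1):
Peg 0: [4, 2]
Peg 1: [5, 1]
Peg 2: [3]

After move 3 (0->2):
Peg 0: [4]
Peg 1: [5, 1]
Peg 2: [3, 2]

After move 4 (1->0):
Peg 0: [4, 1]
Peg 1: [5]
Peg 2: [3, 2]

After move 5 (0->2):
Peg 0: [4]
Peg 1: [5]
Peg 2: [3, 2, 1]

After move 6 (0->1):
Peg 0: []
Peg 1: [5, 4]
Peg 2: [3, 2, 1]

After move 7 (2->0):
Peg 0: [1]
Peg 1: [5, 4]
Peg 2: [3, 2]

After move 8 (0->2):
Peg 0: []
Peg 1: [5, 4]
Peg 2: [3, 2, 1]

After move 9 (2->1):
Peg 0: []
Peg 1: [5, 4, 1]
Peg 2: [3, 2]

After move 10 (1->0):
Peg 0: [1]
Peg 1: [5, 4]
Peg 2: [3, 2]

Answer: Peg 0: [1]
Peg 1: [5, 4]
Peg 2: [3, 2]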